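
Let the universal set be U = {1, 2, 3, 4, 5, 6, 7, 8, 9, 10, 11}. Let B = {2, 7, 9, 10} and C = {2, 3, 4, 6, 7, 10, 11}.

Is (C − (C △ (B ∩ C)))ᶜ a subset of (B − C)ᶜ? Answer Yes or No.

B ∩ C = {2, 7, 10}
C △ (B ∩ C) = {3, 4, 6, 11}
C − (C △ (B ∩ C)) = {2, 7, 10}
(C − (C △ (B ∩ C)))ᶜ = {1, 3, 4, 5, 6, 8, 9, 11}
B − C = {9}
(B − C)ᶜ = {1, 2, 3, 4, 5, 6, 7, 8, 10, 11}
9 ∈ (C − (C △ (B ∩ C)))ᶜ but 9 ∉ (B − C)ᶜ, so the inclusion fails.

No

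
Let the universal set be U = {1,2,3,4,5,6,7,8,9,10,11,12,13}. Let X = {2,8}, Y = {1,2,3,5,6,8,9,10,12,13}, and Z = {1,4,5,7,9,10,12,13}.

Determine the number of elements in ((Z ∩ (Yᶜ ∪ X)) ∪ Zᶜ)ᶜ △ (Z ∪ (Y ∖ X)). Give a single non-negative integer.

4

Yᶜ = {4,7,11}
Yᶜ ∪ X = {2,4,7,8,11}
Z ∩ (Yᶜ ∪ X) = {4,7}
Zᶜ = {2,3,6,8,11}
(Z ∩ (Yᶜ ∪ X)) ∪ Zᶜ = {2,3,4,6,7,8,11}
((Z ∩ (Yᶜ ∪ X)) ∪ Zᶜ)ᶜ = {1,5,9,10,12,13}
Y ∖ X = {1,3,5,6,9,10,12,13}
Z ∪ (Y ∖ X) = {1,3,4,5,6,7,9,10,12,13}
((Z ∩ (Yᶜ ∪ X)) ∪ Zᶜ)ᶜ △ (Z ∪ (Y ∖ X)) = {3,4,6,7}
|((Z ∩ (Yᶜ ∪ X)) ∪ Zᶜ)ᶜ △ (Z ∪ (Y ∖ X))| = 4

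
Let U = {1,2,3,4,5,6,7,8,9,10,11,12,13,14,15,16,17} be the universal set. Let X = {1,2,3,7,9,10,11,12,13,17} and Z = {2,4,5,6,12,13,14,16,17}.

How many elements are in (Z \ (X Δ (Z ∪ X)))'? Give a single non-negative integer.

13

Z ∪ X = {1,2,3,4,5,6,7,9,10,11,12,13,14,16,17}
X Δ (Z ∪ X) = {4,5,6,14,16}
Z \ (X Δ (Z ∪ X)) = {2,12,13,17}
(Z \ (X Δ (Z ∪ X)))' = {1,3,4,5,6,7,8,9,10,11,14,15,16}
|(Z \ (X Δ (Z ∪ X)))'| = 13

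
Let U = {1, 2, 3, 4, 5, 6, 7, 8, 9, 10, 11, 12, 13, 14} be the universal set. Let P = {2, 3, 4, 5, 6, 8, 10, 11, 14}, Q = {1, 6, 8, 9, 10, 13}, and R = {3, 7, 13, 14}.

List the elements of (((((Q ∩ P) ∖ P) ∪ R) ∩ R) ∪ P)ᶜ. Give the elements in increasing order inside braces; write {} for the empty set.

Q ∩ P = {6, 8, 10}
(Q ∩ P) ∖ P = {}
((Q ∩ P) ∖ P) ∪ R = {3, 7, 13, 14}
(((Q ∩ P) ∖ P) ∪ R) ∩ R = {3, 7, 13, 14}
((((Q ∩ P) ∖ P) ∪ R) ∩ R) ∪ P = {2, 3, 4, 5, 6, 7, 8, 10, 11, 13, 14}
(((((Q ∩ P) ∖ P) ∪ R) ∩ R) ∪ P)ᶜ = {1, 9, 12}

{1, 9, 12}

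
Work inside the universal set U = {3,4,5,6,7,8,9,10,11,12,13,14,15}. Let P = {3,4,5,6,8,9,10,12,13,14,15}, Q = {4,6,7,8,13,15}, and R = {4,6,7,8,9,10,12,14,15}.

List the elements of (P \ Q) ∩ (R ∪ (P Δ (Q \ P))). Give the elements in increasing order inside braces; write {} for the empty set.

P \ Q = {3,5,9,10,12,14}
Q \ P = {7}
P Δ (Q \ P) = {3,4,5,6,7,8,9,10,12,13,14,15}
R ∪ (P Δ (Q \ P)) = {3,4,5,6,7,8,9,10,12,13,14,15}
(P \ Q) ∩ (R ∪ (P Δ (Q \ P))) = {3,5,9,10,12,14}

{3,5,9,10,12,14}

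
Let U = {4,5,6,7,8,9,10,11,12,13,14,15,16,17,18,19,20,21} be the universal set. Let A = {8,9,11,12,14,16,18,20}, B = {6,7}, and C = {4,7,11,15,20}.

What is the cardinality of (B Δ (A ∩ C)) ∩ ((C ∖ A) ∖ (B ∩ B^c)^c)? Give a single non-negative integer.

0

A ∩ C = {11,20}
B Δ (A ∩ C) = {6,7,11,20}
C ∖ A = {4,7,15}
B^c = {4,5,8,9,10,11,12,13,14,15,16,17,18,19,20,21}
B ∩ B^c = {}
(B ∩ B^c)^c = {4,5,6,7,8,9,10,11,12,13,14,15,16,17,18,19,20,21}
(C ∖ A) ∖ (B ∩ B^c)^c = {}
(B Δ (A ∩ C)) ∩ ((C ∖ A) ∖ (B ∩ B^c)^c) = {}
|(B Δ (A ∩ C)) ∩ ((C ∖ A) ∖ (B ∩ B^c)^c)| = 0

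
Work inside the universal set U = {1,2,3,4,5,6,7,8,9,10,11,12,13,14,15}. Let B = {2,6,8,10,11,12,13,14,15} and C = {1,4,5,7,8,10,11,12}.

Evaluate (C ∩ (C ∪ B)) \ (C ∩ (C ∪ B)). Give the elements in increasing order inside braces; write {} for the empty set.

C ∪ B = {1,2,4,5,6,7,8,10,11,12,13,14,15}
C ∩ (C ∪ B) = {1,4,5,7,8,10,11,12}
(C ∩ (C ∪ B)) \ (C ∩ (C ∪ B)) = {}

{}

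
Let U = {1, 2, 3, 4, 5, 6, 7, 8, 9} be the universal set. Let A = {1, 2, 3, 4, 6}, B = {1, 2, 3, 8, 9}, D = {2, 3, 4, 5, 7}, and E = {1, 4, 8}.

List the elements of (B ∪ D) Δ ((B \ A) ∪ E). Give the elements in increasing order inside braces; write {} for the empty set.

{2, 3, 5, 7}

B ∪ D = {1, 2, 3, 4, 5, 7, 8, 9}
B \ A = {8, 9}
(B \ A) ∪ E = {1, 4, 8, 9}
(B ∪ D) Δ ((B \ A) ∪ E) = {2, 3, 5, 7}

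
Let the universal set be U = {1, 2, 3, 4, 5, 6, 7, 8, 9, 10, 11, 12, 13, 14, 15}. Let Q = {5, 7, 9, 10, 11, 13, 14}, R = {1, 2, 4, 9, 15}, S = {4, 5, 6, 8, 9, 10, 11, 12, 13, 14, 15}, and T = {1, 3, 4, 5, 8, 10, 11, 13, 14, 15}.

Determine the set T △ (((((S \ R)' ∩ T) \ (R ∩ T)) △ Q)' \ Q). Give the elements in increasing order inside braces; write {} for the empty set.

S \ R = {5, 6, 8, 10, 11, 12, 13, 14}
(S \ R)' = {1, 2, 3, 4, 7, 9, 15}
(S \ R)' ∩ T = {1, 3, 4, 15}
R ∩ T = {1, 4, 15}
((S \ R)' ∩ T) \ (R ∩ T) = {3}
(((S \ R)' ∩ T) \ (R ∩ T)) △ Q = {3, 5, 7, 9, 10, 11, 13, 14}
((((S \ R)' ∩ T) \ (R ∩ T)) △ Q)' = {1, 2, 4, 6, 8, 12, 15}
((((S \ R)' ∩ T) \ (R ∩ T)) △ Q)' \ Q = {1, 2, 4, 6, 8, 12, 15}
T △ (((((S \ R)' ∩ T) \ (R ∩ T)) △ Q)' \ Q) = {2, 3, 5, 6, 10, 11, 12, 13, 14}

{2, 3, 5, 6, 10, 11, 12, 13, 14}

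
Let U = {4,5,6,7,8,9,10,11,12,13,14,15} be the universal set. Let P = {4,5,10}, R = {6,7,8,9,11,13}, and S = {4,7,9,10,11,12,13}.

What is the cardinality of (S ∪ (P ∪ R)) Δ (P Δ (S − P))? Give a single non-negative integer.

P ∪ R = {4,5,6,7,8,9,10,11,13}
S ∪ (P ∪ R) = {4,5,6,7,8,9,10,11,12,13}
S − P = {7,9,11,12,13}
P Δ (S − P) = {4,5,7,9,10,11,12,13}
(S ∪ (P ∪ R)) Δ (P Δ (S − P)) = {6,8}
|(S ∪ (P ∪ R)) Δ (P Δ (S − P))| = 2

2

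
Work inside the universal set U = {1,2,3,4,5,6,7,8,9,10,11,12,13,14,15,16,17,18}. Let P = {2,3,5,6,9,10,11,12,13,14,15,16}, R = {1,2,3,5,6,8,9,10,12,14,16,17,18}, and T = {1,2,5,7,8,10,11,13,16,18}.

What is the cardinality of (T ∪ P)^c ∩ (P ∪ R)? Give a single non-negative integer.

T ∪ P = {1,2,3,5,6,7,8,9,10,11,12,13,14,15,16,18}
(T ∪ P)^c = {4,17}
P ∪ R = {1,2,3,5,6,8,9,10,11,12,13,14,15,16,17,18}
(T ∪ P)^c ∩ (P ∪ R) = {17}
|(T ∪ P)^c ∩ (P ∪ R)| = 1

1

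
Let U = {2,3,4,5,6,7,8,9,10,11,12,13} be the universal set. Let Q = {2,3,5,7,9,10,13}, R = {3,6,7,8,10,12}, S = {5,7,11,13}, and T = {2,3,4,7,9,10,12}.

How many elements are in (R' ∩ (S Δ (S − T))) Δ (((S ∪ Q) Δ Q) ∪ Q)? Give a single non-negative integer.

R' = {2,4,5,9,11,13}
S − T = {5,11,13}
S Δ (S − T) = {7}
R' ∩ (S Δ (S − T)) = {}
S ∪ Q = {2,3,5,7,9,10,11,13}
(S ∪ Q) Δ Q = {11}
((S ∪ Q) Δ Q) ∪ Q = {2,3,5,7,9,10,11,13}
(R' ∩ (S Δ (S − T))) Δ (((S ∪ Q) Δ Q) ∪ Q) = {2,3,5,7,9,10,11,13}
|(R' ∩ (S Δ (S − T))) Δ (((S ∪ Q) Δ Q) ∪ Q)| = 8

8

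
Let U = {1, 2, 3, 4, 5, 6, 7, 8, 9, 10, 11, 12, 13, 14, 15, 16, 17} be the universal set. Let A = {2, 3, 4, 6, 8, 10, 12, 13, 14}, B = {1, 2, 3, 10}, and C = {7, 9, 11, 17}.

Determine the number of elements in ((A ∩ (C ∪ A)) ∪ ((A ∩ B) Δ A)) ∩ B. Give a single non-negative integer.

C ∪ A = {2, 3, 4, 6, 7, 8, 9, 10, 11, 12, 13, 14, 17}
A ∩ (C ∪ A) = {2, 3, 4, 6, 8, 10, 12, 13, 14}
A ∩ B = {2, 3, 10}
(A ∩ B) Δ A = {4, 6, 8, 12, 13, 14}
(A ∩ (C ∪ A)) ∪ ((A ∩ B) Δ A) = {2, 3, 4, 6, 8, 10, 12, 13, 14}
((A ∩ (C ∪ A)) ∪ ((A ∩ B) Δ A)) ∩ B = {2, 3, 10}
|((A ∩ (C ∪ A)) ∪ ((A ∩ B) Δ A)) ∩ B| = 3

3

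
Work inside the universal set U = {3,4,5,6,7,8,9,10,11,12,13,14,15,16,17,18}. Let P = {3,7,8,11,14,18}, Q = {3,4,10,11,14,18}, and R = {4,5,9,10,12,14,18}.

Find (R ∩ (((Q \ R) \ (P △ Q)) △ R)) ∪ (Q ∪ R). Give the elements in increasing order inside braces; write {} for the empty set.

{3,4,5,9,10,11,12,14,18}

Q \ R = {3,11}
P △ Q = {4,7,8,10}
(Q \ R) \ (P △ Q) = {3,11}
((Q \ R) \ (P △ Q)) △ R = {3,4,5,9,10,11,12,14,18}
R ∩ (((Q \ R) \ (P △ Q)) △ R) = {4,5,9,10,12,14,18}
Q ∪ R = {3,4,5,9,10,11,12,14,18}
(R ∩ (((Q \ R) \ (P △ Q)) △ R)) ∪ (Q ∪ R) = {3,4,5,9,10,11,12,14,18}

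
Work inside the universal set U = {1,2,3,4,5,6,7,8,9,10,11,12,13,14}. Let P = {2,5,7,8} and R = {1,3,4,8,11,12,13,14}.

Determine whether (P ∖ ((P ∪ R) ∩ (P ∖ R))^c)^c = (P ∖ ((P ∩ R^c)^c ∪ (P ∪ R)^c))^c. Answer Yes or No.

P ∪ R = {1,2,3,4,5,7,8,11,12,13,14}
P ∖ R = {2,5,7}
(P ∪ R) ∩ (P ∖ R) = {2,5,7}
((P ∪ R) ∩ (P ∖ R))^c = {1,3,4,6,8,9,10,11,12,13,14}
P ∖ ((P ∪ R) ∩ (P ∖ R))^c = {2,5,7}
(P ∖ ((P ∪ R) ∩ (P ∖ R))^c)^c = {1,3,4,6,8,9,10,11,12,13,14}
R^c = {2,5,6,7,9,10}
P ∩ R^c = {2,5,7}
(P ∩ R^c)^c = {1,3,4,6,8,9,10,11,12,13,14}
(P ∪ R)^c = {6,9,10}
(P ∩ R^c)^c ∪ (P ∪ R)^c = {1,3,4,6,8,9,10,11,12,13,14}
P ∖ ((P ∩ R^c)^c ∪ (P ∪ R)^c) = {2,5,7}
(P ∖ ((P ∩ R^c)^c ∪ (P ∪ R)^c))^c = {1,3,4,6,8,9,10,11,12,13,14}
Both equal {1,3,4,6,8,9,10,11,12,13,14}, so (P ∖ ((P ∪ R) ∩ (P ∖ R))^c)^c = (P ∖ ((P ∩ R^c)^c ∪ (P ∪ R)^c))^c.

Yes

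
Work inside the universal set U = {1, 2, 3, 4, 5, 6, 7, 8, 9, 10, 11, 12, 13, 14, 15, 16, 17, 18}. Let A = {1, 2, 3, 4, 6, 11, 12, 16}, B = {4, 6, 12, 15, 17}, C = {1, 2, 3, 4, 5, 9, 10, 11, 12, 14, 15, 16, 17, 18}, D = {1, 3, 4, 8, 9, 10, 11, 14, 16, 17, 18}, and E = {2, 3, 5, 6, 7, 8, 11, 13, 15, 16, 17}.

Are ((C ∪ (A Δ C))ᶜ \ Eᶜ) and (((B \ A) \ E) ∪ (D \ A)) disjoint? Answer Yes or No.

A Δ C = {5, 6, 9, 10, 14, 15, 17, 18}
C ∪ (A Δ C) = {1, 2, 3, 4, 5, 6, 9, 10, 11, 12, 14, 15, 16, 17, 18}
(C ∪ (A Δ C))ᶜ = {7, 8, 13}
Eᶜ = {1, 4, 9, 10, 12, 14, 18}
(C ∪ (A Δ C))ᶜ \ Eᶜ = {7, 8, 13}
B \ A = {15, 17}
(B \ A) \ E = {}
D \ A = {8, 9, 10, 14, 17, 18}
((B \ A) \ E) ∪ (D \ A) = {8, 9, 10, 14, 17, 18}
8 lies in both, so they are not disjoint.

No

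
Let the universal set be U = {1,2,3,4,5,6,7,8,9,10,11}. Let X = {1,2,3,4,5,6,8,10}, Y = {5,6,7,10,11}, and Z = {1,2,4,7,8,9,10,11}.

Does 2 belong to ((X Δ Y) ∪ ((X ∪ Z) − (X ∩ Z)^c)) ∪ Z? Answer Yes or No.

2 ∈ X and 2 ∉ Y, so 2 ∈ X Δ Y
2 ∈ X and 2 ∈ Z, so 2 ∈ X ∪ Z
2 ∈ X and 2 ∈ Z, so 2 ∈ X ∩ Z
2 ∉ (X ∩ Z)^c since 2 ∈ (X ∩ Z)
2 ∈ (X ∪ Z) and 2 ∉ (X ∩ Z)^c, so 2 ∈ (X ∪ Z) − (X ∩ Z)^c
2 ∈ (X Δ Y) and 2 ∈ ((X ∪ Z) − (X ∩ Z)^c), so 2 ∈ (X Δ Y) ∪ ((X ∪ Z) − (X ∩ Z)^c)
2 ∈ ((X Δ Y) ∪ ((X ∪ Z) − (X ∩ Z)^c)) and 2 ∈ Z, so 2 ∈ ((X Δ Y) ∪ ((X ∪ Z) − (X ∩ Z)^c)) ∪ Z

Yes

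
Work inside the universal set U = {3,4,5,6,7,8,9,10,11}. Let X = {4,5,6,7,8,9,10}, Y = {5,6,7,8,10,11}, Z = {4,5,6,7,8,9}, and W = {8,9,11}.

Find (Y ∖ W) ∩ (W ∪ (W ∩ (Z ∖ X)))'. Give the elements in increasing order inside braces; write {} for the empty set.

{5,6,7,10}

Y ∖ W = {5,6,7,10}
Z ∖ X = {}
W ∩ (Z ∖ X) = {}
W ∪ (W ∩ (Z ∖ X)) = {8,9,11}
(W ∪ (W ∩ (Z ∖ X)))' = {3,4,5,6,7,10}
(Y ∖ W) ∩ (W ∪ (W ∩ (Z ∖ X)))' = {5,6,7,10}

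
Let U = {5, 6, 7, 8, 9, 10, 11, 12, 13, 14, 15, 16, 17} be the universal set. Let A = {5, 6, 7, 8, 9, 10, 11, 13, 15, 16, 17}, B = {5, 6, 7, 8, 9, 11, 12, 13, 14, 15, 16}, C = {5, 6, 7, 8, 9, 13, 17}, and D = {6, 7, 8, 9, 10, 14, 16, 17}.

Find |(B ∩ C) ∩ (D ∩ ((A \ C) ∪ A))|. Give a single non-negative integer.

B ∩ C = {5, 6, 7, 8, 9, 13}
A \ C = {10, 11, 15, 16}
(A \ C) ∪ A = {5, 6, 7, 8, 9, 10, 11, 13, 15, 16, 17}
D ∩ ((A \ C) ∪ A) = {6, 7, 8, 9, 10, 16, 17}
(B ∩ C) ∩ (D ∩ ((A \ C) ∪ A)) = {6, 7, 8, 9}
|(B ∩ C) ∩ (D ∩ ((A \ C) ∪ A))| = 4

4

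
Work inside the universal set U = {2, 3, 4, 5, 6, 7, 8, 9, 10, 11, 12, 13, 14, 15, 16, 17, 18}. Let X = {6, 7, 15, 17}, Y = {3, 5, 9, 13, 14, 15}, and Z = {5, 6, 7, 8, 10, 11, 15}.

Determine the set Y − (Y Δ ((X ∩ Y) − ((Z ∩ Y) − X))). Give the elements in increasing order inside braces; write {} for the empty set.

{15}

X ∩ Y = {15}
Z ∩ Y = {5, 15}
(Z ∩ Y) − X = {5}
(X ∩ Y) − ((Z ∩ Y) − X) = {15}
Y Δ ((X ∩ Y) − ((Z ∩ Y) − X)) = {3, 5, 9, 13, 14}
Y − (Y Δ ((X ∩ Y) − ((Z ∩ Y) − X))) = {15}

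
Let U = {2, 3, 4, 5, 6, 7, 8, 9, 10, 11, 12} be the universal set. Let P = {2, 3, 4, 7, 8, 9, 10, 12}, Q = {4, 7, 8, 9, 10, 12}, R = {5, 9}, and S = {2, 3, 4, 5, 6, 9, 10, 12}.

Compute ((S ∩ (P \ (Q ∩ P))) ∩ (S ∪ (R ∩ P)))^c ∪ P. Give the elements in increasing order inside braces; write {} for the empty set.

{2, 3, 4, 5, 6, 7, 8, 9, 10, 11, 12}

Q ∩ P = {4, 7, 8, 9, 10, 12}
P \ (Q ∩ P) = {2, 3}
S ∩ (P \ (Q ∩ P)) = {2, 3}
R ∩ P = {9}
S ∪ (R ∩ P) = {2, 3, 4, 5, 6, 9, 10, 12}
(S ∩ (P \ (Q ∩ P))) ∩ (S ∪ (R ∩ P)) = {2, 3}
((S ∩ (P \ (Q ∩ P))) ∩ (S ∪ (R ∩ P)))^c = {4, 5, 6, 7, 8, 9, 10, 11, 12}
((S ∩ (P \ (Q ∩ P))) ∩ (S ∪ (R ∩ P)))^c ∪ P = {2, 3, 4, 5, 6, 7, 8, 9, 10, 11, 12}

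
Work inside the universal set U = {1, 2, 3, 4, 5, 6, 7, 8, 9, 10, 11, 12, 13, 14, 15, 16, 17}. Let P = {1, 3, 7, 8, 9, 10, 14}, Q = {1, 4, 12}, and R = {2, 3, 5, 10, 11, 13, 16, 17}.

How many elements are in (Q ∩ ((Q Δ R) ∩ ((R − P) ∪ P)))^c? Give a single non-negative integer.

16

Q Δ R = {1, 2, 3, 4, 5, 10, 11, 12, 13, 16, 17}
R − P = {2, 5, 11, 13, 16, 17}
(R − P) ∪ P = {1, 2, 3, 5, 7, 8, 9, 10, 11, 13, 14, 16, 17}
(Q Δ R) ∩ ((R − P) ∪ P) = {1, 2, 3, 5, 10, 11, 13, 16, 17}
Q ∩ ((Q Δ R) ∩ ((R − P) ∪ P)) = {1}
(Q ∩ ((Q Δ R) ∩ ((R − P) ∪ P)))^c = {2, 3, 4, 5, 6, 7, 8, 9, 10, 11, 12, 13, 14, 15, 16, 17}
|(Q ∩ ((Q Δ R) ∩ ((R − P) ∪ P)))^c| = 16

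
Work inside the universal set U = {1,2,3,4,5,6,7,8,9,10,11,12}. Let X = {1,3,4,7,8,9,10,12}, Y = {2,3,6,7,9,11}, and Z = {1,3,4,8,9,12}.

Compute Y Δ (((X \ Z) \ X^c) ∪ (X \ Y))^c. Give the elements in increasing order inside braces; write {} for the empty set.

{5,7}

X \ Z = {7,10}
X^c = {2,5,6,11}
(X \ Z) \ X^c = {7,10}
X \ Y = {1,4,8,10,12}
((X \ Z) \ X^c) ∪ (X \ Y) = {1,4,7,8,10,12}
(((X \ Z) \ X^c) ∪ (X \ Y))^c = {2,3,5,6,9,11}
Y Δ (((X \ Z) \ X^c) ∪ (X \ Y))^c = {5,7}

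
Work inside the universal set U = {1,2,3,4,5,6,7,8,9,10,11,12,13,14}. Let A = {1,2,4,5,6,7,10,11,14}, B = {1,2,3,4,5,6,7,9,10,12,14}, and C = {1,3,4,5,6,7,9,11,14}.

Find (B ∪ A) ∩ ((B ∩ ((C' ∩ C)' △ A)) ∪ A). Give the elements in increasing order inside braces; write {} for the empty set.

B ∪ A = {1,2,3,4,5,6,7,9,10,11,12,14}
C' = {2,8,10,12,13}
C' ∩ C = {}
(C' ∩ C)' = {1,2,3,4,5,6,7,8,9,10,11,12,13,14}
(C' ∩ C)' △ A = {3,8,9,12,13}
B ∩ ((C' ∩ C)' △ A) = {3,9,12}
(B ∩ ((C' ∩ C)' △ A)) ∪ A = {1,2,3,4,5,6,7,9,10,11,12,14}
(B ∪ A) ∩ ((B ∩ ((C' ∩ C)' △ A)) ∪ A) = {1,2,3,4,5,6,7,9,10,11,12,14}

{1,2,3,4,5,6,7,9,10,11,12,14}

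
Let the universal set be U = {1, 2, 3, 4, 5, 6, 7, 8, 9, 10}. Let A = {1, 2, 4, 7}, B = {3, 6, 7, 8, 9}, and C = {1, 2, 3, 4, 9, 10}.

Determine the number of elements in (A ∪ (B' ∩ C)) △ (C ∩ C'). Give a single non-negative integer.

5

B' = {1, 2, 4, 5, 10}
B' ∩ C = {1, 2, 4, 10}
A ∪ (B' ∩ C) = {1, 2, 4, 7, 10}
C' = {5, 6, 7, 8}
C ∩ C' = {}
(A ∪ (B' ∩ C)) △ (C ∩ C') = {1, 2, 4, 7, 10}
|(A ∪ (B' ∩ C)) △ (C ∩ C')| = 5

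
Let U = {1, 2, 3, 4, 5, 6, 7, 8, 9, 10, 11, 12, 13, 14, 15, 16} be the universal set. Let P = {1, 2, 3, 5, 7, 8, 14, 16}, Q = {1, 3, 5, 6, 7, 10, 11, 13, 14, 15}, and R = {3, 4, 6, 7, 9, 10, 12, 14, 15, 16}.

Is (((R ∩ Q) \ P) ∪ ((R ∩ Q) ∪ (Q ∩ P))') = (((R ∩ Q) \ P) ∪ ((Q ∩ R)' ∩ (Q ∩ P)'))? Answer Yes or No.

R ∩ Q = {3, 6, 7, 10, 14, 15}
(R ∩ Q) \ P = {6, 10, 15}
Q ∩ P = {1, 3, 5, 7, 14}
(R ∩ Q) ∪ (Q ∩ P) = {1, 3, 5, 6, 7, 10, 14, 15}
((R ∩ Q) ∪ (Q ∩ P))' = {2, 4, 8, 9, 11, 12, 13, 16}
((R ∩ Q) \ P) ∪ ((R ∩ Q) ∪ (Q ∩ P))' = {2, 4, 6, 8, 9, 10, 11, 12, 13, 15, 16}
Q ∩ R = {3, 6, 7, 10, 14, 15}
(Q ∩ R)' = {1, 2, 4, 5, 8, 9, 11, 12, 13, 16}
(Q ∩ P)' = {2, 4, 6, 8, 9, 10, 11, 12, 13, 15, 16}
(Q ∩ R)' ∩ (Q ∩ P)' = {2, 4, 8, 9, 11, 12, 13, 16}
((R ∩ Q) \ P) ∪ ((Q ∩ R)' ∩ (Q ∩ P)') = {2, 4, 6, 8, 9, 10, 11, 12, 13, 15, 16}
Both equal {2, 4, 6, 8, 9, 10, 11, 12, 13, 15, 16}, so ((R ∩ Q) \ P) ∪ ((R ∩ Q) ∪ (Q ∩ P))' = ((R ∩ Q) \ P) ∪ ((Q ∩ R)' ∩ (Q ∩ P)').

Yes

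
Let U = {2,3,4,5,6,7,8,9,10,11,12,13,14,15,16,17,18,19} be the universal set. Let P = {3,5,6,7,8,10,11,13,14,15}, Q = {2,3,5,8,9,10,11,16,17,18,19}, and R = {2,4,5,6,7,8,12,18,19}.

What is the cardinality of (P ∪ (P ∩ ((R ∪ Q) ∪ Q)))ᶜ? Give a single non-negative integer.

8

R ∪ Q = {2,3,4,5,6,7,8,9,10,11,12,16,17,18,19}
(R ∪ Q) ∪ Q = {2,3,4,5,6,7,8,9,10,11,12,16,17,18,19}
P ∩ ((R ∪ Q) ∪ Q) = {3,5,6,7,8,10,11}
P ∪ (P ∩ ((R ∪ Q) ∪ Q)) = {3,5,6,7,8,10,11,13,14,15}
(P ∪ (P ∩ ((R ∪ Q) ∪ Q)))ᶜ = {2,4,9,12,16,17,18,19}
|(P ∪ (P ∩ ((R ∪ Q) ∪ Q)))ᶜ| = 8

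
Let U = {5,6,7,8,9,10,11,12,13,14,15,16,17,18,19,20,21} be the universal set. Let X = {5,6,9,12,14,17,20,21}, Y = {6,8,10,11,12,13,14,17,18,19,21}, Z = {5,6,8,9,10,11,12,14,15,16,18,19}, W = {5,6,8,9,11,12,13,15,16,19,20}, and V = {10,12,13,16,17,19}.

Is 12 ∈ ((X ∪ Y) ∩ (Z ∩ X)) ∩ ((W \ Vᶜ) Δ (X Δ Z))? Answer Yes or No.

12 ∈ X and 12 ∈ Y, so 12 ∈ X ∪ Y
12 ∈ Z and 12 ∈ X, so 12 ∈ Z ∩ X
12 ∈ (X ∪ Y) and 12 ∈ (Z ∩ X), so 12 ∈ (X ∪ Y) ∩ (Z ∩ X)
12 ∈ V, so 12 ∉ Vᶜ
12 ∈ W and 12 ∉ Vᶜ, so 12 ∈ W \ Vᶜ
12 ∈ X and 12 ∈ Z, so 12 ∉ X Δ Z
12 ∈ (W \ Vᶜ) and 12 ∉ (X Δ Z), so 12 ∈ (W \ Vᶜ) Δ (X Δ Z)
12 ∈ ((X ∪ Y) ∩ (Z ∩ X)) and 12 ∈ ((W \ Vᶜ) Δ (X Δ Z)), so 12 ∈ ((X ∪ Y) ∩ (Z ∩ X)) ∩ ((W \ Vᶜ) Δ (X Δ Z))

Yes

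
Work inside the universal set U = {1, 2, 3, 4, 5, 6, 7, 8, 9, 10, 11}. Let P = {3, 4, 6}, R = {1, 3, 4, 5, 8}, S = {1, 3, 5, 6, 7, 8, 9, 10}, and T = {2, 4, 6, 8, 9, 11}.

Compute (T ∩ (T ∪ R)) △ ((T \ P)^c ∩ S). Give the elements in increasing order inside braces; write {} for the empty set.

T ∪ R = {1, 2, 3, 4, 5, 6, 8, 9, 11}
T ∩ (T ∪ R) = {2, 4, 6, 8, 9, 11}
T \ P = {2, 8, 9, 11}
(T \ P)^c = {1, 3, 4, 5, 6, 7, 10}
(T \ P)^c ∩ S = {1, 3, 5, 6, 7, 10}
(T ∩ (T ∪ R)) △ ((T \ P)^c ∩ S) = {1, 2, 3, 4, 5, 7, 8, 9, 10, 11}

{1, 2, 3, 4, 5, 7, 8, 9, 10, 11}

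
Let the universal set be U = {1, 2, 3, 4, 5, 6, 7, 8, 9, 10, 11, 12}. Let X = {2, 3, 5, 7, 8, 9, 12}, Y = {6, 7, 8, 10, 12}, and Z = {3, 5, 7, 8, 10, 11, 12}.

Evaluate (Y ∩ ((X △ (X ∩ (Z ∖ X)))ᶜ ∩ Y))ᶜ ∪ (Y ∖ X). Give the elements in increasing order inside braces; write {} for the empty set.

{1, 2, 3, 4, 5, 6, 7, 8, 9, 10, 11, 12}

Z ∖ X = {10, 11}
X ∩ (Z ∖ X) = {}
X △ (X ∩ (Z ∖ X)) = {2, 3, 5, 7, 8, 9, 12}
(X △ (X ∩ (Z ∖ X)))ᶜ = {1, 4, 6, 10, 11}
(X △ (X ∩ (Z ∖ X)))ᶜ ∩ Y = {6, 10}
Y ∩ ((X △ (X ∩ (Z ∖ X)))ᶜ ∩ Y) = {6, 10}
(Y ∩ ((X △ (X ∩ (Z ∖ X)))ᶜ ∩ Y))ᶜ = {1, 2, 3, 4, 5, 7, 8, 9, 11, 12}
Y ∖ X = {6, 10}
(Y ∩ ((X △ (X ∩ (Z ∖ X)))ᶜ ∩ Y))ᶜ ∪ (Y ∖ X) = {1, 2, 3, 4, 5, 6, 7, 8, 9, 10, 11, 12}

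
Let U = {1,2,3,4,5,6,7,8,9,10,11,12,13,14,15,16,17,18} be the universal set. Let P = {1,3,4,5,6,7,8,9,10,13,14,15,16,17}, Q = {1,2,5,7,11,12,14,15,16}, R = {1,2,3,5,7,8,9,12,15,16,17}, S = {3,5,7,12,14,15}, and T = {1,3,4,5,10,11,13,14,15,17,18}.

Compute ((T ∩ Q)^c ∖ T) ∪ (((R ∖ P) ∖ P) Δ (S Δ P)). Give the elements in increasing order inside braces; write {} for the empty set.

{1,2,4,6,7,8,9,10,12,13,16,17}

T ∩ Q = {1,5,11,14,15}
(T ∩ Q)^c = {2,3,4,6,7,8,9,10,12,13,16,17,18}
(T ∩ Q)^c ∖ T = {2,6,7,8,9,12,16}
R ∖ P = {2,12}
(R ∖ P) ∖ P = {2,12}
S Δ P = {1,4,6,8,9,10,12,13,16,17}
((R ∖ P) ∖ P) Δ (S Δ P) = {1,2,4,6,8,9,10,13,16,17}
((T ∩ Q)^c ∖ T) ∪ (((R ∖ P) ∖ P) Δ (S Δ P)) = {1,2,4,6,7,8,9,10,12,13,16,17}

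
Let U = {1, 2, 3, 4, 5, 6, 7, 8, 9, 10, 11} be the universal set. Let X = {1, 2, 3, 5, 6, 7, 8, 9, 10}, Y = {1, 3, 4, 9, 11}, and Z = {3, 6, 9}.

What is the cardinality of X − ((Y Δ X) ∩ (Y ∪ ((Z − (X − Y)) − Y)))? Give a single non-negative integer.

9

Y Δ X = {2, 4, 5, 6, 7, 8, 10, 11}
X − Y = {2, 5, 6, 7, 8, 10}
Z − (X − Y) = {3, 9}
(Z − (X − Y)) − Y = {}
Y ∪ ((Z − (X − Y)) − Y) = {1, 3, 4, 9, 11}
(Y Δ X) ∩ (Y ∪ ((Z − (X − Y)) − Y)) = {4, 11}
X − ((Y Δ X) ∩ (Y ∪ ((Z − (X − Y)) − Y))) = {1, 2, 3, 5, 6, 7, 8, 9, 10}
|X − ((Y Δ X) ∩ (Y ∪ ((Z − (X − Y)) − Y)))| = 9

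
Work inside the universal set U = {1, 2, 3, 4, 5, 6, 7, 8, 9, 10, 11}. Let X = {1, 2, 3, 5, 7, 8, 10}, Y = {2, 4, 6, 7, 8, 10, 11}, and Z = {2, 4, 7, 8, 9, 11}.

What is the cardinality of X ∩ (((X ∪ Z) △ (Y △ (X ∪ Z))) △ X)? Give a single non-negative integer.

X ∪ Z = {1, 2, 3, 4, 5, 7, 8, 9, 10, 11}
Y △ (X ∪ Z) = {1, 3, 5, 6, 9}
(X ∪ Z) △ (Y △ (X ∪ Z)) = {2, 4, 6, 7, 8, 10, 11}
((X ∪ Z) △ (Y △ (X ∪ Z))) △ X = {1, 3, 4, 5, 6, 11}
X ∩ (((X ∪ Z) △ (Y △ (X ∪ Z))) △ X) = {1, 3, 5}
|X ∩ (((X ∪ Z) △ (Y △ (X ∪ Z))) △ X)| = 3

3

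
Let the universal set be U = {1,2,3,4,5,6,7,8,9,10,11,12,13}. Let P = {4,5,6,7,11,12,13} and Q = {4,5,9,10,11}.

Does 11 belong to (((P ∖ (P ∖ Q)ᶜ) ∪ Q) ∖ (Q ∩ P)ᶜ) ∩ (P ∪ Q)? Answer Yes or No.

Yes

11 ∈ P and 11 ∈ Q, so 11 ∉ P ∖ Q
11 ∈ (P ∖ Q)ᶜ since 11 ∉ (P ∖ Q)
11 ∈ P and 11 ∈ (P ∖ Q)ᶜ, so 11 ∉ P ∖ (P ∖ Q)ᶜ
11 ∉ (P ∖ (P ∖ Q)ᶜ) and 11 ∈ Q, so 11 ∈ (P ∖ (P ∖ Q)ᶜ) ∪ Q
11 ∈ Q and 11 ∈ P, so 11 ∈ Q ∩ P
11 ∉ (Q ∩ P)ᶜ since 11 ∈ (Q ∩ P)
11 ∈ ((P ∖ (P ∖ Q)ᶜ) ∪ Q) and 11 ∉ (Q ∩ P)ᶜ, so 11 ∈ ((P ∖ (P ∖ Q)ᶜ) ∪ Q) ∖ (Q ∩ P)ᶜ
11 ∈ P and 11 ∈ Q, so 11 ∈ P ∪ Q
11 ∈ (((P ∖ (P ∖ Q)ᶜ) ∪ Q) ∖ (Q ∩ P)ᶜ) and 11 ∈ (P ∪ Q), so 11 ∈ (((P ∖ (P ∖ Q)ᶜ) ∪ Q) ∖ (Q ∩ P)ᶜ) ∩ (P ∪ Q)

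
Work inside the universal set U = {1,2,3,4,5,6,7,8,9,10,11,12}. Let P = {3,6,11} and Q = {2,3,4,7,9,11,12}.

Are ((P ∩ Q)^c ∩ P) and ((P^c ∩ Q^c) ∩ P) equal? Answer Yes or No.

P ∩ Q = {3,11}
(P ∩ Q)^c = {1,2,4,5,6,7,8,9,10,12}
(P ∩ Q)^c ∩ P = {6}
P^c = {1,2,4,5,7,8,9,10,12}
Q^c = {1,5,6,8,10}
P^c ∩ Q^c = {1,5,8,10}
(P^c ∩ Q^c) ∩ P = {}
6 ∈ (P ∩ Q)^c ∩ P but 6 ∉ (P^c ∩ Q^c) ∩ P, so they differ.

No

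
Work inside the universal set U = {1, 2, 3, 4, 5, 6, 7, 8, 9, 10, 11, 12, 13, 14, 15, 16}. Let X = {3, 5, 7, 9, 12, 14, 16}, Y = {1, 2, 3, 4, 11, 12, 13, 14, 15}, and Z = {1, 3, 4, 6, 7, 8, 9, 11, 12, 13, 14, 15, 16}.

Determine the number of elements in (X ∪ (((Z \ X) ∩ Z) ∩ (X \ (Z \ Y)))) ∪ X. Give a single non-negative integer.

Z \ X = {1, 4, 6, 8, 11, 13, 15}
(Z \ X) ∩ Z = {1, 4, 6, 8, 11, 13, 15}
Z \ Y = {6, 7, 8, 9, 16}
X \ (Z \ Y) = {3, 5, 12, 14}
((Z \ X) ∩ Z) ∩ (X \ (Z \ Y)) = {}
X ∪ (((Z \ X) ∩ Z) ∩ (X \ (Z \ Y))) = {3, 5, 7, 9, 12, 14, 16}
(X ∪ (((Z \ X) ∩ Z) ∩ (X \ (Z \ Y)))) ∪ X = {3, 5, 7, 9, 12, 14, 16}
|(X ∪ (((Z \ X) ∩ Z) ∩ (X \ (Z \ Y)))) ∪ X| = 7

7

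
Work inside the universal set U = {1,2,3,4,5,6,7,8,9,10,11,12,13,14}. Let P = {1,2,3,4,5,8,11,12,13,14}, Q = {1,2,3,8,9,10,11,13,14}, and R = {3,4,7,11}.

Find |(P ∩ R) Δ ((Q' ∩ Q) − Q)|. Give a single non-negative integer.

P ∩ R = {3,4,11}
Q' = {4,5,6,7,12}
Q' ∩ Q = {}
(Q' ∩ Q) − Q = {}
(P ∩ R) Δ ((Q' ∩ Q) − Q) = {3,4,11}
|(P ∩ R) Δ ((Q' ∩ Q) − Q)| = 3

3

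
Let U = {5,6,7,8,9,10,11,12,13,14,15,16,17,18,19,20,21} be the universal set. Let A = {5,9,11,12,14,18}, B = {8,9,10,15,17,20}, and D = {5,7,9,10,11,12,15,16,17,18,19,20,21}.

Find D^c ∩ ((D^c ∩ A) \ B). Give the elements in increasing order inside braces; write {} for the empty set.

D^c = {6,8,13,14}
D^c ∩ A = {14}
(D^c ∩ A) \ B = {14}
D^c ∩ ((D^c ∩ A) \ B) = {14}

{14}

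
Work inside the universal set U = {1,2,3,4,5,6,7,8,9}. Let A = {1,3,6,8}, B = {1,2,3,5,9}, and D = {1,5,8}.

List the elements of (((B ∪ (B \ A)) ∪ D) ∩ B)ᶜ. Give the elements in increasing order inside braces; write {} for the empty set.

B \ A = {2,5,9}
B ∪ (B \ A) = {1,2,3,5,9}
(B ∪ (B \ A)) ∪ D = {1,2,3,5,8,9}
((B ∪ (B \ A)) ∪ D) ∩ B = {1,2,3,5,9}
(((B ∪ (B \ A)) ∪ D) ∩ B)ᶜ = {4,6,7,8}

{4,6,7,8}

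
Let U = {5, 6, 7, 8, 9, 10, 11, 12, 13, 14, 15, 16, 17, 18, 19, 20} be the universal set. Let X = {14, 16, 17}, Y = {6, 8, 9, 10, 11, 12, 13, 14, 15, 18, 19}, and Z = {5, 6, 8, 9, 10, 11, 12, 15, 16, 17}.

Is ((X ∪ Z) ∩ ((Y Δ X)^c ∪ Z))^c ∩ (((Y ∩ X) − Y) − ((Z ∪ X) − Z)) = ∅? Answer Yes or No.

Yes

X ∪ Z = {5, 6, 8, 9, 10, 11, 12, 14, 15, 16, 17}
Y Δ X = {6, 8, 9, 10, 11, 12, 13, 15, 16, 17, 18, 19}
(Y Δ X)^c = {5, 7, 14, 20}
(Y Δ X)^c ∪ Z = {5, 6, 7, 8, 9, 10, 11, 12, 14, 15, 16, 17, 20}
(X ∪ Z) ∩ ((Y Δ X)^c ∪ Z) = {5, 6, 8, 9, 10, 11, 12, 14, 15, 16, 17}
((X ∪ Z) ∩ ((Y Δ X)^c ∪ Z))^c = {7, 13, 18, 19, 20}
Y ∩ X = {14}
(Y ∩ X) − Y = {}
Z ∪ X = {5, 6, 8, 9, 10, 11, 12, 14, 15, 16, 17}
(Z ∪ X) − Z = {14}
((Y ∩ X) − Y) − ((Z ∪ X) − Z) = {}
{7, 13, 18, 19, 20} and {} share no elements.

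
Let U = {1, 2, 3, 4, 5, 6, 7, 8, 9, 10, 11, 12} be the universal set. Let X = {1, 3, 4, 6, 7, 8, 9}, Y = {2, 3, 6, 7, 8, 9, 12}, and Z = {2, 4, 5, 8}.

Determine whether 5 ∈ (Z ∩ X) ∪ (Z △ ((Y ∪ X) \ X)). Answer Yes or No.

Yes

5 ∈ Z and 5 ∉ X, so 5 ∉ Z ∩ X
5 ∉ Y and 5 ∉ X, so 5 ∉ Y ∪ X
5 ∉ (Y ∪ X) and 5 ∉ X, so 5 ∉ (Y ∪ X) \ X
5 ∈ Z and 5 ∉ ((Y ∪ X) \ X), so 5 ∈ Z △ ((Y ∪ X) \ X)
5 ∉ (Z ∩ X) and 5 ∈ (Z △ ((Y ∪ X) \ X)), so 5 ∈ (Z ∩ X) ∪ (Z △ ((Y ∪ X) \ X))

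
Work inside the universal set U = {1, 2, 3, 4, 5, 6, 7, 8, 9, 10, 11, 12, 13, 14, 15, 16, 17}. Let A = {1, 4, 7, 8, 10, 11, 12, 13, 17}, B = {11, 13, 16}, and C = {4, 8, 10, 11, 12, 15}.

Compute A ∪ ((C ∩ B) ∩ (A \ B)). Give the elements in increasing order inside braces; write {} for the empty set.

{1, 4, 7, 8, 10, 11, 12, 13, 17}

C ∩ B = {11}
A \ B = {1, 4, 7, 8, 10, 12, 17}
(C ∩ B) ∩ (A \ B) = {}
A ∪ ((C ∩ B) ∩ (A \ B)) = {1, 4, 7, 8, 10, 11, 12, 13, 17}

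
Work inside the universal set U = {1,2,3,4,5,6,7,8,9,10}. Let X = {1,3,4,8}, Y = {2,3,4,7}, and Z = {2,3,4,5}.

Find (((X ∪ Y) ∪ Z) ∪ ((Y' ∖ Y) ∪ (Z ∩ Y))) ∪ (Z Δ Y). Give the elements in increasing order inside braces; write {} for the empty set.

{1,2,3,4,5,6,7,8,9,10}

X ∪ Y = {1,2,3,4,7,8}
(X ∪ Y) ∪ Z = {1,2,3,4,5,7,8}
Y' = {1,5,6,8,9,10}
Y' ∖ Y = {1,5,6,8,9,10}
Z ∩ Y = {2,3,4}
(Y' ∖ Y) ∪ (Z ∩ Y) = {1,2,3,4,5,6,8,9,10}
((X ∪ Y) ∪ Z) ∪ ((Y' ∖ Y) ∪ (Z ∩ Y)) = {1,2,3,4,5,6,7,8,9,10}
Z Δ Y = {5,7}
(((X ∪ Y) ∪ Z) ∪ ((Y' ∖ Y) ∪ (Z ∩ Y))) ∪ (Z Δ Y) = {1,2,3,4,5,6,7,8,9,10}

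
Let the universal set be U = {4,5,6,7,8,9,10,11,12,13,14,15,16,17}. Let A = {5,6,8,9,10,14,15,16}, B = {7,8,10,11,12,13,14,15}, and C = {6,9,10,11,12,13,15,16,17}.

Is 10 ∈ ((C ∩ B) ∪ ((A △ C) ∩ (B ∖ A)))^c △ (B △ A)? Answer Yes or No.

No

10 ∈ C and 10 ∈ B, so 10 ∈ C ∩ B
10 ∈ A and 10 ∈ C, so 10 ∉ A △ C
10 ∈ B and 10 ∈ A, so 10 ∉ B ∖ A
10 ∉ (A △ C) and 10 ∉ (B ∖ A), so 10 ∉ (A △ C) ∩ (B ∖ A)
10 ∈ (C ∩ B) and 10 ∉ ((A △ C) ∩ (B ∖ A)), so 10 ∈ (C ∩ B) ∪ ((A △ C) ∩ (B ∖ A))
10 ∉ ((C ∩ B) ∪ ((A △ C) ∩ (B ∖ A)))^c since 10 ∈ ((C ∩ B) ∪ ((A △ C) ∩ (B ∖ A)))
10 ∈ B and 10 ∈ A, so 10 ∉ B △ A
10 ∉ ((C ∩ B) ∪ ((A △ C) ∩ (B ∖ A)))^c and 10 ∉ (B △ A), so 10 ∉ ((C ∩ B) ∪ ((A △ C) ∩ (B ∖ A)))^c △ (B △ A)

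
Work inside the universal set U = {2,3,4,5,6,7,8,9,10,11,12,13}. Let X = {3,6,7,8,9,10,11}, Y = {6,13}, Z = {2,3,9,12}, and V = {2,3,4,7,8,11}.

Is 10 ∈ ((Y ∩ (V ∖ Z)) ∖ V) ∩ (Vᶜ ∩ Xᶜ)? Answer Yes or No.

No

10 ∉ V and 10 ∉ Z, so 10 ∉ V ∖ Z
10 ∉ Y and 10 ∉ (V ∖ Z), so 10 ∉ Y ∩ (V ∖ Z)
10 ∉ (Y ∩ (V ∖ Z)) and 10 ∉ V, so 10 ∉ (Y ∩ (V ∖ Z)) ∖ V
10 ∉ V, so 10 ∈ Vᶜ
10 ∈ X, so 10 ∉ Xᶜ
10 ∈ Vᶜ and 10 ∉ Xᶜ, so 10 ∉ Vᶜ ∩ Xᶜ
10 ∉ ((Y ∩ (V ∖ Z)) ∖ V) and 10 ∉ (Vᶜ ∩ Xᶜ), so 10 ∉ ((Y ∩ (V ∖ Z)) ∖ V) ∩ (Vᶜ ∩ Xᶜ)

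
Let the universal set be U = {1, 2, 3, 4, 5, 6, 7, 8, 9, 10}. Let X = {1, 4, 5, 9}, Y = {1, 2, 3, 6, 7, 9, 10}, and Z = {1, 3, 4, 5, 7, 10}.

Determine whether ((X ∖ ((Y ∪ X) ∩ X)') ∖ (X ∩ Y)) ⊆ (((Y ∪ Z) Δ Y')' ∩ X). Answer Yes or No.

Yes

Y ∪ X = {1, 2, 3, 4, 5, 6, 7, 9, 10}
(Y ∪ X) ∩ X = {1, 4, 5, 9}
((Y ∪ X) ∩ X)' = {2, 3, 6, 7, 8, 10}
X ∖ ((Y ∪ X) ∩ X)' = {1, 4, 5, 9}
X ∩ Y = {1, 9}
(X ∖ ((Y ∪ X) ∩ X)') ∖ (X ∩ Y) = {4, 5}
Y ∪ Z = {1, 2, 3, 4, 5, 6, 7, 9, 10}
Y' = {4, 5, 8}
(Y ∪ Z) Δ Y' = {1, 2, 3, 6, 7, 8, 9, 10}
((Y ∪ Z) Δ Y')' = {4, 5}
((Y ∪ Z) Δ Y')' ∩ X = {4, 5}
Every element of {4, 5} is in {4, 5}, so (X ∖ ((Y ∪ X) ∩ X)') ∖ (X ∩ Y) ⊆ ((Y ∪ Z) Δ Y')' ∩ X.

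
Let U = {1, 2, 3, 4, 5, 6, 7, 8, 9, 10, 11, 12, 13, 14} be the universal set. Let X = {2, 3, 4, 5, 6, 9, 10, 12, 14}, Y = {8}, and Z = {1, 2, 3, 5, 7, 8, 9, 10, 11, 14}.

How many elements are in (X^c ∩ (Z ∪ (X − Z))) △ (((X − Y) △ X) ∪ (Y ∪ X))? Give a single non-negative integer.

12

X^c = {1, 7, 8, 11, 13}
X − Z = {4, 6, 12}
Z ∪ (X − Z) = {1, 2, 3, 4, 5, 6, 7, 8, 9, 10, 11, 12, 14}
X^c ∩ (Z ∪ (X − Z)) = {1, 7, 8, 11}
X − Y = {2, 3, 4, 5, 6, 9, 10, 12, 14}
(X − Y) △ X = {}
Y ∪ X = {2, 3, 4, 5, 6, 8, 9, 10, 12, 14}
((X − Y) △ X) ∪ (Y ∪ X) = {2, 3, 4, 5, 6, 8, 9, 10, 12, 14}
(X^c ∩ (Z ∪ (X − Z))) △ (((X − Y) △ X) ∪ (Y ∪ X)) = {1, 2, 3, 4, 5, 6, 7, 9, 10, 11, 12, 14}
|(X^c ∩ (Z ∪ (X − Z))) △ (((X − Y) △ X) ∪ (Y ∪ X))| = 12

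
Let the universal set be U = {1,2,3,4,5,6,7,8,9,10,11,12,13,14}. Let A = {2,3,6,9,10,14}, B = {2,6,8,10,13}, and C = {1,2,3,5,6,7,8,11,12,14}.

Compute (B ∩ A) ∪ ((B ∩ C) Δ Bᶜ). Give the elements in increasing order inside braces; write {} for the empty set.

B ∩ A = {2,6,10}
B ∩ C = {2,6,8}
Bᶜ = {1,3,4,5,7,9,11,12,14}
(B ∩ C) Δ Bᶜ = {1,2,3,4,5,6,7,8,9,11,12,14}
(B ∩ A) ∪ ((B ∩ C) Δ Bᶜ) = {1,2,3,4,5,6,7,8,9,10,11,12,14}

{1,2,3,4,5,6,7,8,9,10,11,12,14}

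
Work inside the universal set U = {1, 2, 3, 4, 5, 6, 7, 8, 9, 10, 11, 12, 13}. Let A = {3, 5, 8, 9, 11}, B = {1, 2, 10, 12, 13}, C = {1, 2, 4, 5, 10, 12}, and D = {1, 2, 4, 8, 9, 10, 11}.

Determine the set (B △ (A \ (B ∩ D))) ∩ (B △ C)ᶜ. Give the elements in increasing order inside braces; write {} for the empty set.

B ∩ D = {1, 2, 10}
A \ (B ∩ D) = {3, 5, 8, 9, 11}
B △ (A \ (B ∩ D)) = {1, 2, 3, 5, 8, 9, 10, 11, 12, 13}
B △ C = {4, 5, 13}
(B △ C)ᶜ = {1, 2, 3, 6, 7, 8, 9, 10, 11, 12}
(B △ (A \ (B ∩ D))) ∩ (B △ C)ᶜ = {1, 2, 3, 8, 9, 10, 11, 12}

{1, 2, 3, 8, 9, 10, 11, 12}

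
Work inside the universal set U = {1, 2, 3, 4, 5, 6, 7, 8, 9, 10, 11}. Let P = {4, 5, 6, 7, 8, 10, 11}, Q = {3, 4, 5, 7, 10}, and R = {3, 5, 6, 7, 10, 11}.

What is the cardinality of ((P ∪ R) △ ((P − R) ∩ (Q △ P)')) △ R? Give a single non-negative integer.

P ∪ R = {3, 4, 5, 6, 7, 8, 10, 11}
P − R = {4, 8}
Q △ P = {3, 6, 8, 11}
(Q △ P)' = {1, 2, 4, 5, 7, 9, 10}
(P − R) ∩ (Q △ P)' = {4}
(P ∪ R) △ ((P − R) ∩ (Q △ P)') = {3, 5, 6, 7, 8, 10, 11}
((P ∪ R) △ ((P − R) ∩ (Q △ P)')) △ R = {8}
|((P ∪ R) △ ((P − R) ∩ (Q △ P)')) △ R| = 1

1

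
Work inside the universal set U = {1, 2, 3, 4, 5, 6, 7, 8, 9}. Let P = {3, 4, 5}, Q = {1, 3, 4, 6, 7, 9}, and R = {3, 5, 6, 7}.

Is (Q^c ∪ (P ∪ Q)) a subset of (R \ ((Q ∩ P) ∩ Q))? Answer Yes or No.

Q^c = {2, 5, 8}
P ∪ Q = {1, 3, 4, 5, 6, 7, 9}
Q^c ∪ (P ∪ Q) = {1, 2, 3, 4, 5, 6, 7, 8, 9}
Q ∩ P = {3, 4}
(Q ∩ P) ∩ Q = {3, 4}
R \ ((Q ∩ P) ∩ Q) = {5, 6, 7}
1 ∈ Q^c ∪ (P ∪ Q) but 1 ∉ R \ ((Q ∩ P) ∩ Q), so the inclusion fails.

No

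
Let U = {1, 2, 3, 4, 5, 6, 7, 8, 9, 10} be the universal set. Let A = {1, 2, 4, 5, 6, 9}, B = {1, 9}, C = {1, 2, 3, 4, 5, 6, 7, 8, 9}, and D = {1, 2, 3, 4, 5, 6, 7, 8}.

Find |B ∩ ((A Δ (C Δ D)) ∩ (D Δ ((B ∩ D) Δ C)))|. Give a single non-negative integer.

1

C Δ D = {9}
A Δ (C Δ D) = {1, 2, 4, 5, 6}
B ∩ D = {1}
(B ∩ D) Δ C = {2, 3, 4, 5, 6, 7, 8, 9}
D Δ ((B ∩ D) Δ C) = {1, 9}
(A Δ (C Δ D)) ∩ (D Δ ((B ∩ D) Δ C)) = {1}
B ∩ ((A Δ (C Δ D)) ∩ (D Δ ((B ∩ D) Δ C))) = {1}
|B ∩ ((A Δ (C Δ D)) ∩ (D Δ ((B ∩ D) Δ C)))| = 1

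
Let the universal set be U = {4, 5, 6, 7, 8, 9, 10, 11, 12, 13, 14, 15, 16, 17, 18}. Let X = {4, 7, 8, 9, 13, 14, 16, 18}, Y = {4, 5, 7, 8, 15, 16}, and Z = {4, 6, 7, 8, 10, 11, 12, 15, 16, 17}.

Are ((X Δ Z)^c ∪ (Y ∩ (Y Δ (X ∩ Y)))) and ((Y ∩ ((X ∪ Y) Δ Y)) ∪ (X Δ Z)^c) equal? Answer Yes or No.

No

X Δ Z = {6, 9, 10, 11, 12, 13, 14, 15, 17, 18}
(X Δ Z)^c = {4, 5, 7, 8, 16}
X ∩ Y = {4, 7, 8, 16}
Y Δ (X ∩ Y) = {5, 15}
Y ∩ (Y Δ (X ∩ Y)) = {5, 15}
(X Δ Z)^c ∪ (Y ∩ (Y Δ (X ∩ Y))) = {4, 5, 7, 8, 15, 16}
X ∪ Y = {4, 5, 7, 8, 9, 13, 14, 15, 16, 18}
(X ∪ Y) Δ Y = {9, 13, 14, 18}
Y ∩ ((X ∪ Y) Δ Y) = {}
(Y ∩ ((X ∪ Y) Δ Y)) ∪ (X Δ Z)^c = {4, 5, 7, 8, 16}
15 ∈ (X Δ Z)^c ∪ (Y ∩ (Y Δ (X ∩ Y))) but 15 ∉ (Y ∩ ((X ∪ Y) Δ Y)) ∪ (X Δ Z)^c, so they differ.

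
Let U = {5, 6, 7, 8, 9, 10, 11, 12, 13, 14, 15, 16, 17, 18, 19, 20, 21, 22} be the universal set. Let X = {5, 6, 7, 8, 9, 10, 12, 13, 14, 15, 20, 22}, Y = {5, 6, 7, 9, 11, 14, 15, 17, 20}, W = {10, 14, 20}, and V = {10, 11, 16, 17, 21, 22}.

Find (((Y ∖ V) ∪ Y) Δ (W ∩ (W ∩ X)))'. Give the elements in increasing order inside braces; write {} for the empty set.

{8, 12, 13, 14, 16, 18, 19, 20, 21, 22}

Y ∖ V = {5, 6, 7, 9, 14, 15, 20}
(Y ∖ V) ∪ Y = {5, 6, 7, 9, 11, 14, 15, 17, 20}
W ∩ X = {10, 14, 20}
W ∩ (W ∩ X) = {10, 14, 20}
((Y ∖ V) ∪ Y) Δ (W ∩ (W ∩ X)) = {5, 6, 7, 9, 10, 11, 15, 17}
(((Y ∖ V) ∪ Y) Δ (W ∩ (W ∩ X)))' = {8, 12, 13, 14, 16, 18, 19, 20, 21, 22}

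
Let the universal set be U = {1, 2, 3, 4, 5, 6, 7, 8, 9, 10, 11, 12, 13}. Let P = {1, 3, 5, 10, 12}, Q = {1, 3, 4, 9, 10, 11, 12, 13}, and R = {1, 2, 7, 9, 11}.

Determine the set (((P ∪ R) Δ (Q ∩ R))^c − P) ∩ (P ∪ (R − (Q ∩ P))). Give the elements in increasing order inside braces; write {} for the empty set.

P ∪ R = {1, 2, 3, 5, 7, 9, 10, 11, 12}
Q ∩ R = {1, 9, 11}
(P ∪ R) Δ (Q ∩ R) = {2, 3, 5, 7, 10, 12}
((P ∪ R) Δ (Q ∩ R))^c = {1, 4, 6, 8, 9, 11, 13}
((P ∪ R) Δ (Q ∩ R))^c − P = {4, 6, 8, 9, 11, 13}
Q ∩ P = {1, 3, 10, 12}
R − (Q ∩ P) = {2, 7, 9, 11}
P ∪ (R − (Q ∩ P)) = {1, 2, 3, 5, 7, 9, 10, 11, 12}
(((P ∪ R) Δ (Q ∩ R))^c − P) ∩ (P ∪ (R − (Q ∩ P))) = {9, 11}

{9, 11}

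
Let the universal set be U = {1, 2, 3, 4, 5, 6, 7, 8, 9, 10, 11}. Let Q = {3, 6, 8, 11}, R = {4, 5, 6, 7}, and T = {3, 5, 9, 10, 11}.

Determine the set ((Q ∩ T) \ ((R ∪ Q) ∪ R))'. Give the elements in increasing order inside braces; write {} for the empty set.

{1, 2, 3, 4, 5, 6, 7, 8, 9, 10, 11}

Q ∩ T = {3, 11}
R ∪ Q = {3, 4, 5, 6, 7, 8, 11}
(R ∪ Q) ∪ R = {3, 4, 5, 6, 7, 8, 11}
(Q ∩ T) \ ((R ∪ Q) ∪ R) = {}
((Q ∩ T) \ ((R ∪ Q) ∪ R))' = {1, 2, 3, 4, 5, 6, 7, 8, 9, 10, 11}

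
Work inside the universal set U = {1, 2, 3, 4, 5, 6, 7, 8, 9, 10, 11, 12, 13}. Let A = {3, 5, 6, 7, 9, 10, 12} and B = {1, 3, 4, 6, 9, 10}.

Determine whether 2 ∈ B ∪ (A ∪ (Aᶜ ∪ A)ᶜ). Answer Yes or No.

No

2 ∉ A, so 2 ∈ Aᶜ
2 ∈ Aᶜ and 2 ∉ A, so 2 ∈ Aᶜ ∪ A
2 ∉ (Aᶜ ∪ A)ᶜ since 2 ∈ (Aᶜ ∪ A)
2 ∉ A and 2 ∉ (Aᶜ ∪ A)ᶜ, so 2 ∉ A ∪ (Aᶜ ∪ A)ᶜ
2 ∉ B and 2 ∉ (A ∪ (Aᶜ ∪ A)ᶜ), so 2 ∉ B ∪ (A ∪ (Aᶜ ∪ A)ᶜ)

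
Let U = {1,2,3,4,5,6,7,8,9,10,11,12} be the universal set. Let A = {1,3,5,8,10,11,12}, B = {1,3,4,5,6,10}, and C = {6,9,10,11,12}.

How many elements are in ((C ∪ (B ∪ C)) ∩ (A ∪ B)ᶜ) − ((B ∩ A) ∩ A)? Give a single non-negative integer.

B ∪ C = {1,3,4,5,6,9,10,11,12}
C ∪ (B ∪ C) = {1,3,4,5,6,9,10,11,12}
A ∪ B = {1,3,4,5,6,8,10,11,12}
(A ∪ B)ᶜ = {2,7,9}
(C ∪ (B ∪ C)) ∩ (A ∪ B)ᶜ = {9}
B ∩ A = {1,3,5,10}
(B ∩ A) ∩ A = {1,3,5,10}
((C ∪ (B ∪ C)) ∩ (A ∪ B)ᶜ) − ((B ∩ A) ∩ A) = {9}
|((C ∪ (B ∪ C)) ∩ (A ∪ B)ᶜ) − ((B ∩ A) ∩ A)| = 1

1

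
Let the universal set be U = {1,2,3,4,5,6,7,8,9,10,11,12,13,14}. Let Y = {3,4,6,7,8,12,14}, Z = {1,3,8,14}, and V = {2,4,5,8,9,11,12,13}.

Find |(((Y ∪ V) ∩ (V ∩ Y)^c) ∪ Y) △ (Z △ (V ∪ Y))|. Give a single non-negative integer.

Y ∪ V = {2,3,4,5,6,7,8,9,11,12,13,14}
V ∩ Y = {4,8,12}
(V ∩ Y)^c = {1,2,3,5,6,7,9,10,11,13,14}
(Y ∪ V) ∩ (V ∩ Y)^c = {2,3,5,6,7,9,11,13,14}
((Y ∪ V) ∩ (V ∩ Y)^c) ∪ Y = {2,3,4,5,6,7,8,9,11,12,13,14}
V ∪ Y = {2,3,4,5,6,7,8,9,11,12,13,14}
Z △ (V ∪ Y) = {1,2,4,5,6,7,9,11,12,13}
(((Y ∪ V) ∩ (V ∩ Y)^c) ∪ Y) △ (Z △ (V ∪ Y)) = {1,3,8,14}
|(((Y ∪ V) ∩ (V ∩ Y)^c) ∪ Y) △ (Z △ (V ∪ Y))| = 4

4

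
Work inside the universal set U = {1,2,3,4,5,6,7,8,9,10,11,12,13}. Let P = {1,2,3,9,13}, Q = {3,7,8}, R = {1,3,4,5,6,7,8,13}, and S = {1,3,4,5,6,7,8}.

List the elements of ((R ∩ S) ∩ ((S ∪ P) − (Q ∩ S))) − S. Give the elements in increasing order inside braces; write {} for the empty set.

R ∩ S = {1,3,4,5,6,7,8}
S ∪ P = {1,2,3,4,5,6,7,8,9,13}
Q ∩ S = {3,7,8}
(S ∪ P) − (Q ∩ S) = {1,2,4,5,6,9,13}
(R ∩ S) ∩ ((S ∪ P) − (Q ∩ S)) = {1,4,5,6}
((R ∩ S) ∩ ((S ∪ P) − (Q ∩ S))) − S = {}

{}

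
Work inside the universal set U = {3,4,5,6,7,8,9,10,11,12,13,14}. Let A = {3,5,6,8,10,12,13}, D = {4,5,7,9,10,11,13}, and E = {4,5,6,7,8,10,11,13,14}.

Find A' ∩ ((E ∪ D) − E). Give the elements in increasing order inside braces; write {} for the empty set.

{9}

A' = {4,7,9,11,14}
E ∪ D = {4,5,6,7,8,9,10,11,13,14}
(E ∪ D) − E = {9}
A' ∩ ((E ∪ D) − E) = {9}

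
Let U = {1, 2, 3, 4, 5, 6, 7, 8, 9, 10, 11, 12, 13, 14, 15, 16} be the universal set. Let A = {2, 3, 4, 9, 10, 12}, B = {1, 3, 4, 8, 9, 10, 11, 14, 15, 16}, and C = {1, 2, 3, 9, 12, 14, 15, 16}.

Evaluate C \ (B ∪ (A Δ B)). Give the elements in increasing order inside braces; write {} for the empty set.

A Δ B = {1, 2, 8, 11, 12, 14, 15, 16}
B ∪ (A Δ B) = {1, 2, 3, 4, 8, 9, 10, 11, 12, 14, 15, 16}
C \ (B ∪ (A Δ B)) = {}

{}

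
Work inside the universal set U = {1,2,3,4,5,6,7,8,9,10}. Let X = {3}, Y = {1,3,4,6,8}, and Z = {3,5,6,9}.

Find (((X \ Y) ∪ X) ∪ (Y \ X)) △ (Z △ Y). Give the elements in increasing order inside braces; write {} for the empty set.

X \ Y = {}
(X \ Y) ∪ X = {3}
Y \ X = {1,4,6,8}
((X \ Y) ∪ X) ∪ (Y \ X) = {1,3,4,6,8}
Z △ Y = {1,4,5,8,9}
(((X \ Y) ∪ X) ∪ (Y \ X)) △ (Z △ Y) = {3,5,6,9}

{3,5,6,9}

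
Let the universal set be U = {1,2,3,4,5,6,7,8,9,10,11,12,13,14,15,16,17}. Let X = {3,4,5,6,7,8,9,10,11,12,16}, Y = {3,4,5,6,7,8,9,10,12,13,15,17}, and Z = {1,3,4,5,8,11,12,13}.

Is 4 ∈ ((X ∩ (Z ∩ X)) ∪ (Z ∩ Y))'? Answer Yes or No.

4 ∈ Z and 4 ∈ X, so 4 ∈ Z ∩ X
4 ∈ X and 4 ∈ (Z ∩ X), so 4 ∈ X ∩ (Z ∩ X)
4 ∈ Z and 4 ∈ Y, so 4 ∈ Z ∩ Y
4 ∈ (X ∩ (Z ∩ X)) and 4 ∈ (Z ∩ Y), so 4 ∈ (X ∩ (Z ∩ X)) ∪ (Z ∩ Y)
4 ∉ ((X ∩ (Z ∩ X)) ∪ (Z ∩ Y))' since 4 ∈ ((X ∩ (Z ∩ X)) ∪ (Z ∩ Y))

No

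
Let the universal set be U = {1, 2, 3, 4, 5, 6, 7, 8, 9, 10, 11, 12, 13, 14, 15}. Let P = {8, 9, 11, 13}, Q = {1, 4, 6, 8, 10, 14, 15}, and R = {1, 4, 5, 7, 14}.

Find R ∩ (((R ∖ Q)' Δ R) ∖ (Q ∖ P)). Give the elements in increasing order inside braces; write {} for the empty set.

{5, 7}

R ∖ Q = {5, 7}
(R ∖ Q)' = {1, 2, 3, 4, 6, 8, 9, 10, 11, 12, 13, 14, 15}
(R ∖ Q)' Δ R = {2, 3, 5, 6, 7, 8, 9, 10, 11, 12, 13, 15}
Q ∖ P = {1, 4, 6, 10, 14, 15}
((R ∖ Q)' Δ R) ∖ (Q ∖ P) = {2, 3, 5, 7, 8, 9, 11, 12, 13}
R ∩ (((R ∖ Q)' Δ R) ∖ (Q ∖ P)) = {5, 7}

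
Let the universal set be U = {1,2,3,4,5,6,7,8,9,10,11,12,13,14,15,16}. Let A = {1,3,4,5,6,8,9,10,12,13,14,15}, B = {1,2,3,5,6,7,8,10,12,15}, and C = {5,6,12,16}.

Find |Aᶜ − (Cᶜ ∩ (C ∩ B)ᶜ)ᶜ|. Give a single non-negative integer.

Aᶜ = {2,7,11,16}
Cᶜ = {1,2,3,4,7,8,9,10,11,13,14,15}
C ∩ B = {5,6,12}
(C ∩ B)ᶜ = {1,2,3,4,7,8,9,10,11,13,14,15,16}
Cᶜ ∩ (C ∩ B)ᶜ = {1,2,3,4,7,8,9,10,11,13,14,15}
(Cᶜ ∩ (C ∩ B)ᶜ)ᶜ = {5,6,12,16}
Aᶜ − (Cᶜ ∩ (C ∩ B)ᶜ)ᶜ = {2,7,11}
|Aᶜ − (Cᶜ ∩ (C ∩ B)ᶜ)ᶜ| = 3

3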